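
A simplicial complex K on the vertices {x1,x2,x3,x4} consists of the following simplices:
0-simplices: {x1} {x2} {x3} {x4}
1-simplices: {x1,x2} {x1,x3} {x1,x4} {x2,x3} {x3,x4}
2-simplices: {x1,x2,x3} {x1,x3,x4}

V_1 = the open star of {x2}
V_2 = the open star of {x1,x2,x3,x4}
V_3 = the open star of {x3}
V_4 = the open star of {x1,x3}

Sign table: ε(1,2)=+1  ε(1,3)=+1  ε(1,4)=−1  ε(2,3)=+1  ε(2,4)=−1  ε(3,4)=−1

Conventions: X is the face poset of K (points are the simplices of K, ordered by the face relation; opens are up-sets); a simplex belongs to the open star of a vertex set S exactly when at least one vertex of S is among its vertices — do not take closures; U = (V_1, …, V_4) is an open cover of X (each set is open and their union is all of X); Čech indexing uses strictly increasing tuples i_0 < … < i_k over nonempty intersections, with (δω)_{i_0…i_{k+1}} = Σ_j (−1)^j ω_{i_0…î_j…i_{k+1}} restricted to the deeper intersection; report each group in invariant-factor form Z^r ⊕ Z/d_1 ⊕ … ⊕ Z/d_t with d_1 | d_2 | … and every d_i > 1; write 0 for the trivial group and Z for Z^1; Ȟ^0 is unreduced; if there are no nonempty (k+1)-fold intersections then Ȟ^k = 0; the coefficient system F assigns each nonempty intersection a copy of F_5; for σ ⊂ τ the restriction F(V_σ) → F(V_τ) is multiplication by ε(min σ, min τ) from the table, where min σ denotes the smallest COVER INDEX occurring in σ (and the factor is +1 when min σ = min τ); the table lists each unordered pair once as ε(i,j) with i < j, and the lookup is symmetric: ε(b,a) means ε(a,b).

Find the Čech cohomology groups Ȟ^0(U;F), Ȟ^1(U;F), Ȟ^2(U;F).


nerve simplices:
  V1={{x2},{x1,x2},{x2,x3},{x1,x2,x3}} V2={{x1},{x2},{x3},{x4},{x1,x2},{x1,x3},{x1,x4},{x2,x3},{x3,x4},{x1,x2,x3},{x1,x3,x4}} V3={{x3},{x1,x3},{x2,x3},{x3,x4},{x1,x2,x3},{x1,x3,x4}} V4={{x1},{x3},{x1,x2},{x1,x3},{x1,x4},{x2,x3},{x3,x4},{x1,x2,x3},{x1,x3,x4}}
  V12={{x2},{x1,x2},{x2,x3},{x1,x2,x3}} V13={{x2,x3},{x1,x2,x3}} V14={{x1,x2},{x2,x3},{x1,x2,x3}} V23={{x3},{x1,x3},{x2,x3},{x3,x4},{x1,x2,x3},{x1,x3,x4}} V24={{x1},{x3},{x1,x2},{x1,x3},{x1,x4},{x2,x3},{x3,x4},{x1,x2,x3},{x1,x3,x4}} V34={{x3},{x1,x3},{x2,x3},{x3,x4},{x1,x2,x3},{x1,x3,x4}}
  V123={{x2,x3},{x1,x2,x3}} V124={{x1,x2},{x2,x3},{x1,x2,x3}} V134={{x2,x3},{x1,x2,x3}} V234={{x3},{x1,x3},{x2,x3},{x3,x4},{x1,x2,x3},{x1,x3,x4}}
  V1234={{x2,x3},{x1,x2,x3}}
C dims 4,6,4,1; δ0: rk_F5 3; δ1: rk_F5 3; δ2: rk_F5 1
degree 0: 4−3−0 = 1 → Ȟ^0 ≅ Z/5
degree 1: 6−3−3 = 0 → Ȟ^1 ≅ 0
degree 2: 4−1−3 = 0 → Ȟ^2 ≅ 0

Ȟ^0 = Z/5, Ȟ^1 = 0, Ȟ^2 = 0


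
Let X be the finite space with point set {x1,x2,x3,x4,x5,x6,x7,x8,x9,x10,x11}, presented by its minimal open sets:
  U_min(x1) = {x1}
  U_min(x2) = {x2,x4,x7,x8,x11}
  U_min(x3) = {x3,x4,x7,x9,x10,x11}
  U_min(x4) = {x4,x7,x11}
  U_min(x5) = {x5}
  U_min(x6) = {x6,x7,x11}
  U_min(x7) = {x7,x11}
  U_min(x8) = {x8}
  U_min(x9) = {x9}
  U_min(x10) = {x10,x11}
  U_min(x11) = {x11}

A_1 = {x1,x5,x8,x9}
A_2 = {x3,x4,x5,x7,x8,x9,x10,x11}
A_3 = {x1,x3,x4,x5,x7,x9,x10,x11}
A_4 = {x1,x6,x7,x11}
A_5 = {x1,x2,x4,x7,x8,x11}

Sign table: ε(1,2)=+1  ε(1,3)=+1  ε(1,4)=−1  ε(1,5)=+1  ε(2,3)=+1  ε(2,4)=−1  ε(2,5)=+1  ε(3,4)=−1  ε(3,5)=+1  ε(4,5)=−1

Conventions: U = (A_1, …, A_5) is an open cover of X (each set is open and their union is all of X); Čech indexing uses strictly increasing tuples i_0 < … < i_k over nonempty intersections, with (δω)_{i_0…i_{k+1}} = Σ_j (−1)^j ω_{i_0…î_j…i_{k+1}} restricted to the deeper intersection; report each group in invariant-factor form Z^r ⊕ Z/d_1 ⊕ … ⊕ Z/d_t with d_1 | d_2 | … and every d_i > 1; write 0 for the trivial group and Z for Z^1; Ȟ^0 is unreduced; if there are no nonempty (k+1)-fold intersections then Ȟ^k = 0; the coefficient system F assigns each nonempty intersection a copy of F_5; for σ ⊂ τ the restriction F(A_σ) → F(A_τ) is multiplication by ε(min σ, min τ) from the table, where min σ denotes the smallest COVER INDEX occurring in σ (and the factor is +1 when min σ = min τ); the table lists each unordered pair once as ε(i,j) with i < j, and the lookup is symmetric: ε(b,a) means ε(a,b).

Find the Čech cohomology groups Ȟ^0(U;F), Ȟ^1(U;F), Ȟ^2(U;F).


Ȟ^0 = Z/5,  Ȟ^1 = 0,  Ȟ^2 = Z/5

cover nerve:
  A12={x5,x8,x9} A13={x1,x5,x9} A14={x1} A15={x1,x8} A23={x3,x4,x5,x7,x9,x10,x11} A24={x7,x11} A25={x4,x7,x8,x11} A34={x1,x7,x11} A35={x1,x4,x7,x11} A45={x1,x7,x11}
  A123={x5,x9} A125={x8} A134={x1} A135={x1} A145={x1} A234={x7,x11} A235={x4,x7,x11} A245={x7,x11} A345={x1,x7,x11}
  A1345={x1} A2345={x7,x11}
C dims 5,10,9,2; δ0: rk_F5 4; δ1: rk_F5 6; δ2: rk_F5 2
Ȟ^0: (5−4)−0=1 ⇒ Z/5
Ȟ^1: (10−6)−4=0 ⇒ 0
Ȟ^2: (9−2)−6=1 ⇒ Z/5


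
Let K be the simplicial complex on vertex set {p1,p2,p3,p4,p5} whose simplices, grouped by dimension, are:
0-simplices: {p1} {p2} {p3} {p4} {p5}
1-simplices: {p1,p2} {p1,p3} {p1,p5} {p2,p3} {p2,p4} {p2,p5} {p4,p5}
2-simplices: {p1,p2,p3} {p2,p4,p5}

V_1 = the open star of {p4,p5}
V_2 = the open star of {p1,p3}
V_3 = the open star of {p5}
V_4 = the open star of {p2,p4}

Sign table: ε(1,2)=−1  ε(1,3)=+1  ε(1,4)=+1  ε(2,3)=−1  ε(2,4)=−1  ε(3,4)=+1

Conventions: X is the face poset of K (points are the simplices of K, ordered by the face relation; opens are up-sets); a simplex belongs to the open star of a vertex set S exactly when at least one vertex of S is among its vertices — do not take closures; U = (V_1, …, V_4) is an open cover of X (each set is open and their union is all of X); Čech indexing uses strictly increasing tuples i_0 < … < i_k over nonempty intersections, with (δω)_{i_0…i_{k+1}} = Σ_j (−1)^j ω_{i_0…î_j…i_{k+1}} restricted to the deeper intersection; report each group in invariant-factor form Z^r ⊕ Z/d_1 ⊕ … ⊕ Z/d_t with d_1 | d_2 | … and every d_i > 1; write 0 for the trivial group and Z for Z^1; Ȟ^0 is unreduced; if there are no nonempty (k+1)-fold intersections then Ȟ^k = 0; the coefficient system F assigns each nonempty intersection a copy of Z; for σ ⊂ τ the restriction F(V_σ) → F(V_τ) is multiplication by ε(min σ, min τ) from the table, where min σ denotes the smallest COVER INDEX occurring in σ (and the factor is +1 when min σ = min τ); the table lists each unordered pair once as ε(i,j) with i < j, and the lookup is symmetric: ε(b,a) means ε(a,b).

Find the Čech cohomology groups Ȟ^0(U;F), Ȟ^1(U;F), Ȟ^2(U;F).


nerve simplices:
  V1={{p4},{p5},{p1,p5},{p2,p4},{p2,p5},{p4,p5},{p2,p4,p5}} V2={{p1},{p3},{p1,p2},{p1,p3},{p1,p5},{p2,p3},{p1,p2,p3}} V3={{p5},{p1,p5},{p2,p5},{p4,p5},{p2,p4,p5}} V4={{p2},{p4},{p1,p2},{p2,p3},{p2,p4},{p2,p5},{p4,p5},{p1,p2,p3},{p2,p4,p5}}
  V12={{p1,p5}} V13={{p5},{p1,p5},{p2,p5},{p4,p5},{p2,p4,p5}} V14={{p4},{p2,p4},{p2,p5},{p4,p5},{p2,p4,p5}} V23={{p1,p5}} V24={{p1,p2},{p2,p3},{p1,p2,p3}} V34={{p2,p5},{p4,p5},{p2,p4,p5}}
  V123={{p1,p5}} V134={{p2,p5},{p4,p5},{p2,p4,p5}}
C dims 4,6,2; δ0: rk 3, SNF 1^3; δ1: rk 2, SNF 1^2
degree 0: 4−3−0 = 1 → Ȟ^0 ≅ Z
degree 1: 6−2−3 = 1 → Ȟ^1 ≅ Z
degree 2: 2−0−2 = 0 → Ȟ^2 ≅ 0

Ȟ^0 = Z; Ȟ^1 = Z; Ȟ^2 = 0


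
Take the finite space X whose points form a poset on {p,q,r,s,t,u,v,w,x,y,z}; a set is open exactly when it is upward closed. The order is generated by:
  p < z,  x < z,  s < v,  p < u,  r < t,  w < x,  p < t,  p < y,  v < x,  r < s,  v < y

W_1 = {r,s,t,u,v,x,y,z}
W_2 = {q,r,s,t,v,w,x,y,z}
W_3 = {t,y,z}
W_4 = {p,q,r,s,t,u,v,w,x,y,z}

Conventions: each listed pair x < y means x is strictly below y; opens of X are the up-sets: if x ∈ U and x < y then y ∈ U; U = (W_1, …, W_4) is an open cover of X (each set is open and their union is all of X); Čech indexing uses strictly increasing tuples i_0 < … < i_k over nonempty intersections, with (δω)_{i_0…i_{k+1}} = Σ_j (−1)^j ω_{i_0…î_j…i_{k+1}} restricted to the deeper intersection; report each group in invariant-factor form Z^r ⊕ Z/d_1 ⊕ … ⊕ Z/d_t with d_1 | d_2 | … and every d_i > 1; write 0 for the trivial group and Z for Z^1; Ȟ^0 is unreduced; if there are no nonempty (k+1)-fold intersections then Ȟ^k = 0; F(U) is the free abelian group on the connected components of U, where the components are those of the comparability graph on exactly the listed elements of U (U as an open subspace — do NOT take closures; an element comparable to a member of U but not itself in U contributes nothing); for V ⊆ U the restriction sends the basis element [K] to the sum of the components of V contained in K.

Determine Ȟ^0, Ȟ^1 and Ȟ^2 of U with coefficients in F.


Ȟ^0(U;F) ≅ Z^2; Ȟ^1(U;F) ≅ 0; Ȟ^2(U;F) ≅ 0

nonempty overlaps:
  W12={r,s,t,v,x,y,z} W13={t,y,z} W14={r,s,t,u,v,x,y,z} W23={t,y,z} W24={q,r,s,t,v,w,x,y,z} W34={t,y,z}
  W123={t,y,z} W124={r,s,t,v,x,y,z} W134={t,y,z} W234={t,y,z}
  W1234={t,y,z}
components per intersection:
  W1: {r,s,t,v,x,y,z} {u}
  W2: {q} {r,s,t,v,w,x,y,z}
  W3: {t} {y} {z}
  W4: {p,r,s,t,u,v,w,x,y,z} {q}
  W12: {r,s,t,v,x,y,z}
  W13: {t} {y} {z}
  W14: {r,s,t,v,x,y,z} {u}
  W23: {t} {y} {z}
  W24: {q} {r,s,t,v,w,x,y,z}
  W34: {t} {y} {z}
  W123: {t} {y} {z}
  W124: {r,s,t,v,x,y,z}
  W134: {t} {y} {z}
  W234: {t} {y} {z}
  W1234: {t} {y} {z}
C dims 9,14,10,3; δ0: rk 7, SNF 1^7; δ1: rk 7, SNF 1^7; δ2: rk 3, SNF 1^3
degree 0: 9−7−0 = 2 → Ȟ^0 ≅ Z^2
degree 1: 14−7−7 = 0 → Ȟ^1 ≅ 0
degree 2: 10−3−7 = 0 → Ȟ^2 ≅ 0


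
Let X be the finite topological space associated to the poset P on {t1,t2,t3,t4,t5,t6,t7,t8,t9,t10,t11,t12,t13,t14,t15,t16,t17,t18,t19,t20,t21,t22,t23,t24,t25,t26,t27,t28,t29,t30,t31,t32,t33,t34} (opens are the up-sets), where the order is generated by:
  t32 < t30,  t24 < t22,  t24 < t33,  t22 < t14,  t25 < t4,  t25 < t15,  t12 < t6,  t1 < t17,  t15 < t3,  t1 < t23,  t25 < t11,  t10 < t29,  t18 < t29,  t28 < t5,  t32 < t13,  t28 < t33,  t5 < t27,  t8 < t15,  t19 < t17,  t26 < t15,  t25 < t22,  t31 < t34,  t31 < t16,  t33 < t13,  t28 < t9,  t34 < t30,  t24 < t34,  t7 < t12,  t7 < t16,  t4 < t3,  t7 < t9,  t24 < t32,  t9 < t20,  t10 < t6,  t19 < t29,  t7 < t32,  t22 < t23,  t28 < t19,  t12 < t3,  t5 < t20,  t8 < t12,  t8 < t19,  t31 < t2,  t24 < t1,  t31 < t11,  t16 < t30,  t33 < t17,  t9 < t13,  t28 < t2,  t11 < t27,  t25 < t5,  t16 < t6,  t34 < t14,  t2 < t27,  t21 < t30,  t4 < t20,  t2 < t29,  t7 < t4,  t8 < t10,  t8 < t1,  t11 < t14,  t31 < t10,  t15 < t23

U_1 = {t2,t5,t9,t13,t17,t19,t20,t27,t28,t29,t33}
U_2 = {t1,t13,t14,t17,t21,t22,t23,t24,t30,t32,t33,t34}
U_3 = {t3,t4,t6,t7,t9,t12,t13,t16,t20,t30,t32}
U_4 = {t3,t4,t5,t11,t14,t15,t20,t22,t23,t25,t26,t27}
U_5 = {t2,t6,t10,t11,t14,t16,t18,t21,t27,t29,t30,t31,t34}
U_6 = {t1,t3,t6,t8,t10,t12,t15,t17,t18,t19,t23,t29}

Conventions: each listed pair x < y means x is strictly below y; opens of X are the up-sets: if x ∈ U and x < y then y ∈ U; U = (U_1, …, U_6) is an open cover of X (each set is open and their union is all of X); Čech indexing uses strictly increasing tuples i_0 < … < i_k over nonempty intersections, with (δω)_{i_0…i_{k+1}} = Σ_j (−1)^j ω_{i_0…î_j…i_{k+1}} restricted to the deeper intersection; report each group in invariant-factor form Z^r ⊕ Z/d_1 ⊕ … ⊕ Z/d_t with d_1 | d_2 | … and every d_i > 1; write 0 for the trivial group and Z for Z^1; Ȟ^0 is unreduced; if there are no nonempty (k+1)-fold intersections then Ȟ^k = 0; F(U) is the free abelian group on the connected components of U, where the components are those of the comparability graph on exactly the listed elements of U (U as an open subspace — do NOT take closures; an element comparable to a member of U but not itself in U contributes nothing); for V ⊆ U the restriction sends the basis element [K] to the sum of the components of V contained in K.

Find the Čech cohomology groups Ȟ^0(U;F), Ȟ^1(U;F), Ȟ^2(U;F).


Ȟ^0 ≅ Z, Ȟ^1 ≅ 0 and Ȟ^2 ≅ Z/2

cover nerve:
  U12={t13,t17,t33} U13={t9,t13,t20} U14={t5,t20,t27} U15={t2,t27,t29} U16={t17,t19,t29} U23={t13,t30,t32} U24={t14,t22,t23} U25={t14,t21,t30,t34} U26={t1,t17,t23} U34={t3,t4,t20} U35={t6,t16,t30} U36={t3,t6,t12} U45={t11,t14,t27} U46={t3,t15,t23} U56={t6,t10,t18,t29}
  U123={t13} U126={t17} U134={t20} U145={t27} U156={t29} U235={t30} U245={t14} U246={t23} U346={t3} U356={t6}
components per intersection:
  U1: {t2,t5,t9,t13,t17,t19,t20,t27,t28,t29,t33}
  U2: {t1,t13,t14,t17,t21,t22,t23,t24,t30,t32,t33,t34}
  U3: {t3,t4,t6,t7,t9,t12,t13,t16,t20,t30,t32}
  U4: {t3,t4,t5,t11,t14,t15,t20,t22,t23,t25,t26,t27}
  U5: {t2,t6,t10,t11,t14,t16,t18,t21,t27,t29,t30,t31,t34}
  U6: {t1,t3,t6,t8,t10,t12,t15,t17,t18,t19,t23,t29}
  U12: {t13,t17,t33}
  U13: {t9,t13,t20}
  U14: {t5,t20,t27}
  U15: {t2,t27,t29}
  U16: {t17,t19,t29}
  U23: {t13,t30,t32}
  U24: {t14,t22,t23}
  U25: {t14,t21,t30,t34}
  U26: {t1,t17,t23}
  U34: {t3,t4,t20}
  U35: {t6,t16,t30}
  U36: {t3,t6,t12}
  U45: {t11,t14,t27}
  U46: {t3,t15,t23}
  U56: {t6,t10,t18,t29}
  U123: {t13}
  U126: {t17}
  U134: {t20}
  U145: {t27}
  U156: {t29}
  U235: {t30}
  U245: {t14}
  U246: {t23}
  U346: {t3}
  U356: {t6}
C dims 6,15,10; δ0: rk 5, SNF 1^5; δ1: rk 10, SNF 1^9·2
Ȟ^0: (6−5)−0=1 ⇒ Z
Ȟ^1: (15−10)−5=0 ⇒ 0
Ȟ^2: (10−0)−10=0 plus torsion [2] ⇒ Z/2


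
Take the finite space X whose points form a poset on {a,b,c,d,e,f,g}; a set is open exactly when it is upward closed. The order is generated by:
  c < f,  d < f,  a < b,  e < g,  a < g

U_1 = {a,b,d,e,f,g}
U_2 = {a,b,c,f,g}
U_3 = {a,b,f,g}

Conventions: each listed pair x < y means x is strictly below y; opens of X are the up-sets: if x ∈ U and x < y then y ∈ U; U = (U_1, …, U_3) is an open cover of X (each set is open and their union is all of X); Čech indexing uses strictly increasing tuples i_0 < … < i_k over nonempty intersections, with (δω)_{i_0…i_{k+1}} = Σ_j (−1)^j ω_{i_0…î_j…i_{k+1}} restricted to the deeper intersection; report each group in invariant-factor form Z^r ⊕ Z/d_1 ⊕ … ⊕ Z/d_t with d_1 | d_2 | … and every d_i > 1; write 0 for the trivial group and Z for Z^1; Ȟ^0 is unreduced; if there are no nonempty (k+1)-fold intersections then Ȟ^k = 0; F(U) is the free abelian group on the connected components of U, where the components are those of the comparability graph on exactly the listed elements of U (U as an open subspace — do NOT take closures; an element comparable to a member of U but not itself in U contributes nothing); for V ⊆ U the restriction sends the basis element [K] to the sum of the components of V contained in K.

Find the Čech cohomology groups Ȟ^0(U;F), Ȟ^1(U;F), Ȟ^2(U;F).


nerve of the cover:
  U12={a,b,f,g} U13={a,b,f,g} U23={a,b,f,g}
  U123={a,b,f,g}
components per intersection:
  U1: {a,b,e,g} {d,f}
  U2: {a,b,g} {c,f}
  U3: {a,b,g} {f}
  U12: {a,b,g} {f}
  U13: {a,b,g} {f}
  U23: {a,b,g} {f}
  U123: {a,b,g} {f}
C dims 6,6,2; δ0: rk 4, SNF 1^4; δ1: rk 2, SNF 1^2
Ȟ^0 = (6 − 4) − 0 = 2, so Ȟ^0 ≅ Z^2
Ȟ^1 = (6 − 2) − 4 = 0, so Ȟ^1 ≅ 0
Ȟ^2 = (2 − 0) − 2 = 0, so Ȟ^2 ≅ 0

Ȟ^0 ≅ Z^2, Ȟ^1 ≅ 0, Ȟ^2 ≅ 0


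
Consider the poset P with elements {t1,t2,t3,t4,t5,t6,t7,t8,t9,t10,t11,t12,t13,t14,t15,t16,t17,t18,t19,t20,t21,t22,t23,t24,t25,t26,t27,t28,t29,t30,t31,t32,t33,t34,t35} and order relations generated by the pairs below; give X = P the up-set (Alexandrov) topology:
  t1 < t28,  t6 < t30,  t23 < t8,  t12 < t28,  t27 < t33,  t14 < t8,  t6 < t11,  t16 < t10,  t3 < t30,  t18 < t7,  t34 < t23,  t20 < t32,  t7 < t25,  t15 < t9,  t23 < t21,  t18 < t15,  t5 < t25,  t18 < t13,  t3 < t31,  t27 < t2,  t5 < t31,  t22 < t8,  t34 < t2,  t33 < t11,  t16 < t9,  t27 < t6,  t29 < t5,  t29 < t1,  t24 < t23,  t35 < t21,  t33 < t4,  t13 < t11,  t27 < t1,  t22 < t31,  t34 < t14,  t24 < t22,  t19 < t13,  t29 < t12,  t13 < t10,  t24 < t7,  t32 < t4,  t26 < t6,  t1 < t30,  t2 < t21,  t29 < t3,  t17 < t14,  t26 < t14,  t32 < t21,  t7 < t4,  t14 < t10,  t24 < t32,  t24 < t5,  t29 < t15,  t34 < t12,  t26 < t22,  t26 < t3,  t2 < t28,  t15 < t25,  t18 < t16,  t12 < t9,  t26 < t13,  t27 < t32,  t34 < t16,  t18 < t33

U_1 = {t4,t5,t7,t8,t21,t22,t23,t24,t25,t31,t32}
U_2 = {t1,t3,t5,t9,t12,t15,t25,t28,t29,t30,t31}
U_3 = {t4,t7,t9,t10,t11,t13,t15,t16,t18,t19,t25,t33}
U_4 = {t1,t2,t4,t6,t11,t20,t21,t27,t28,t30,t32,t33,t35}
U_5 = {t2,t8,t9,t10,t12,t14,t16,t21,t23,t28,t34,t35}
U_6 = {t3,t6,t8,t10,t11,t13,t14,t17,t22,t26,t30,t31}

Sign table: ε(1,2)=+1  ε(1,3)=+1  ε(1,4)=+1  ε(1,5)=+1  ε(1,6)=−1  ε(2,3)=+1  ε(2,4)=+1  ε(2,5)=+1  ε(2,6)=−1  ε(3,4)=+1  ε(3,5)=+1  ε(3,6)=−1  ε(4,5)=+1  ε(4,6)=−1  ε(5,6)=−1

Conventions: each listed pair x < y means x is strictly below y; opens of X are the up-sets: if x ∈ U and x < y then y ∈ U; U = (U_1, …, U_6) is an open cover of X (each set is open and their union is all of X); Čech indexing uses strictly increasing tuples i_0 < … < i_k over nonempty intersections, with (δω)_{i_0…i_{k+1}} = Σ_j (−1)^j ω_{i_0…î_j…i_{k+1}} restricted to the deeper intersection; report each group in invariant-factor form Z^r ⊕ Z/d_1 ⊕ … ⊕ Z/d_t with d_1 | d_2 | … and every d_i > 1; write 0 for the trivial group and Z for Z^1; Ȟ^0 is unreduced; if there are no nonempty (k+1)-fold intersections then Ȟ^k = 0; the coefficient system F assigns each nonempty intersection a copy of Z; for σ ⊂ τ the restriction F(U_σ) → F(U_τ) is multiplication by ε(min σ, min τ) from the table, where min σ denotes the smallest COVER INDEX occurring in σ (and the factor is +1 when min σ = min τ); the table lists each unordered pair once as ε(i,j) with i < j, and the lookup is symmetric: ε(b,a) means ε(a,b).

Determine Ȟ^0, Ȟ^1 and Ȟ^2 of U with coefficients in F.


Ȟ^0(U;F) ≅ Z; Ȟ^1(U;F) ≅ 0; Ȟ^2(U;F) ≅ Z/2

nerve of the cover:
  U12={t5,t25,t31} U13={t4,t7,t25} U14={t4,t21,t32} U15={t8,t21,t23} U16={t8,t22,t31} U23={t9,t15,t25} U24={t1,t28,t30} U25={t9,t12,t28} U26={t3,t30,t31} U34={t4,t11,t33} U35={t9,t10,t16} U36={t10,t11,t13} U45={t2,t21,t28,t35} U46={t6,t11,t30} U56={t8,t10,t14}
  U123={t25} U126={t31} U134={t4} U145={t21} U156={t8} U235={t9} U245={t28} U246={t30} U346={t11} U356={t10}
C dims 6,15,10; δ0: rk 5, SNF 1^5; δ1: rk 10, SNF 1^9·2
Ȟ^0 = (6 − 5) − 0 = 1, so Ȟ^0 ≅ Z
Ȟ^1 = (15 − 10) − 5 = 0, so Ȟ^1 ≅ 0
Ȟ^2 = (10 − 0) − 10 = 0 plus torsion [2], so Ȟ^2 ≅ Z/2


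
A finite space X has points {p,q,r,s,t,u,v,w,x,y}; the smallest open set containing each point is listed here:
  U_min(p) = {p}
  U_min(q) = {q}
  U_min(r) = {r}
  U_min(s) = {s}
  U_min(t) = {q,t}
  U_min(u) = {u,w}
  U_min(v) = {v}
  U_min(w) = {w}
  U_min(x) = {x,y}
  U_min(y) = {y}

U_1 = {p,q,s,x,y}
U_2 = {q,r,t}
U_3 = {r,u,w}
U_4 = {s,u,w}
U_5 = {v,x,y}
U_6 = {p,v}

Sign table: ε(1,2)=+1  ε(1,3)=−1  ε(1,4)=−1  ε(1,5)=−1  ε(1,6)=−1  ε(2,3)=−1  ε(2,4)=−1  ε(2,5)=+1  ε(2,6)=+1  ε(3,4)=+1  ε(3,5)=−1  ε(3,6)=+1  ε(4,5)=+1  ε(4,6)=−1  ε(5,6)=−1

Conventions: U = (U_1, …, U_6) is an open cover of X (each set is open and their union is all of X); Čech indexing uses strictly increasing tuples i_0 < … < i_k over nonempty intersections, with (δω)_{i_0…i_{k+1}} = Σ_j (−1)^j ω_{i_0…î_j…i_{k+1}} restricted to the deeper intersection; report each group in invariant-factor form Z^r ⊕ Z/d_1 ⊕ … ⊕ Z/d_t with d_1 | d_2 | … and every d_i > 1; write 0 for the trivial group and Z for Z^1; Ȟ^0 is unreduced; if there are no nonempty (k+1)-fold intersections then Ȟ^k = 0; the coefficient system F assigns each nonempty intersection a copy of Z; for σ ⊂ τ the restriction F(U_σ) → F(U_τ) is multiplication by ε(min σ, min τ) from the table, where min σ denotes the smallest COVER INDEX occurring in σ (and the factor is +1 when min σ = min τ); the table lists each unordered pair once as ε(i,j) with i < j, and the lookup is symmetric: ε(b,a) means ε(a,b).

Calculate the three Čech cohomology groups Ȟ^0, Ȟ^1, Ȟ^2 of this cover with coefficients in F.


Ȟ^0 ≅ 0, Ȟ^1 ≅ Z ⊕ Z/2, Ȟ^2 ≅ 0

cover nerve:
  U12={q} U14={s} U15={x,y} U16={p} U23={r} U34={u,w} U56={v}
C dims 6,7; δ0: rk 6, SNF 1^5·2
Ȟ^0: (6−6)−0=0 ⇒ 0
Ȟ^1: (7−0)−6=1 plus torsion [2] ⇒ Z ⊕ Z/2
Ȟ^2: (0−0)−0=0 ⇒ 0


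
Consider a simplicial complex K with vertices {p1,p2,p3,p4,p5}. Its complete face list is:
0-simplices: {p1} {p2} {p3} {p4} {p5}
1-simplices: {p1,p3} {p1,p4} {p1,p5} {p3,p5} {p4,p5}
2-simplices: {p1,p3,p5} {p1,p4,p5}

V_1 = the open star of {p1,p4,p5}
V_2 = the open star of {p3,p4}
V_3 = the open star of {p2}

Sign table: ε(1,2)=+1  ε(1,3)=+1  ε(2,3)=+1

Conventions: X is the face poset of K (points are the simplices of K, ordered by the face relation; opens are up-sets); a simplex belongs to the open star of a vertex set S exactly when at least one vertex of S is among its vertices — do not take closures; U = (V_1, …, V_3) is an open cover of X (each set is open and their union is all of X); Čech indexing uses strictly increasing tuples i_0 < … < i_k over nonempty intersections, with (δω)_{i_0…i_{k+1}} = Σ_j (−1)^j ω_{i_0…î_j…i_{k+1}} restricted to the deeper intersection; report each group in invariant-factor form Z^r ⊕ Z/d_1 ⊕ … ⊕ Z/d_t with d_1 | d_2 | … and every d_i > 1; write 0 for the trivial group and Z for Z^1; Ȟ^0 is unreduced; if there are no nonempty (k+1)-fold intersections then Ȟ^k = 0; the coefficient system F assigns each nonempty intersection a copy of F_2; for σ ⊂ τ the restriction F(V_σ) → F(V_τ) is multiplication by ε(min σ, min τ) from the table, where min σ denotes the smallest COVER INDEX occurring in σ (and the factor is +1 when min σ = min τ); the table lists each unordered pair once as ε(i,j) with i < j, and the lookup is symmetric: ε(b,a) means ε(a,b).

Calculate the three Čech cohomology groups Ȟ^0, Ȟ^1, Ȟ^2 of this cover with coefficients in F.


nonempty overlaps:
  V1={{p1},{p4},{p5},{p1,p3},{p1,p4},{p1,p5},{p3,p5},{p4,p5},{p1,p3,p5},{p1,p4,p5}} V2={{p3},{p4},{p1,p3},{p1,p4},{p3,p5},{p4,p5},{p1,p3,p5},{p1,p4,p5}} V3={{p2}}
  V12={{p4},{p1,p3},{p1,p4},{p3,p5},{p4,p5},{p1,p3,p5},{p1,p4,p5}}
C dims 3,1; δ0: rk_F2 1
degree 0: 3−1−0 = 2 → Ȟ^0 ≅ Z/2 ⊕ Z/2
degree 1: 1−0−1 = 0 → Ȟ^1 ≅ 0
degree 2: 0−0−0 = 0 → Ȟ^2 ≅ 0

Ȟ^0 ≅ Z/2 ⊕ Z/2, Ȟ^1 ≅ 0, Ȟ^2 ≅ 0


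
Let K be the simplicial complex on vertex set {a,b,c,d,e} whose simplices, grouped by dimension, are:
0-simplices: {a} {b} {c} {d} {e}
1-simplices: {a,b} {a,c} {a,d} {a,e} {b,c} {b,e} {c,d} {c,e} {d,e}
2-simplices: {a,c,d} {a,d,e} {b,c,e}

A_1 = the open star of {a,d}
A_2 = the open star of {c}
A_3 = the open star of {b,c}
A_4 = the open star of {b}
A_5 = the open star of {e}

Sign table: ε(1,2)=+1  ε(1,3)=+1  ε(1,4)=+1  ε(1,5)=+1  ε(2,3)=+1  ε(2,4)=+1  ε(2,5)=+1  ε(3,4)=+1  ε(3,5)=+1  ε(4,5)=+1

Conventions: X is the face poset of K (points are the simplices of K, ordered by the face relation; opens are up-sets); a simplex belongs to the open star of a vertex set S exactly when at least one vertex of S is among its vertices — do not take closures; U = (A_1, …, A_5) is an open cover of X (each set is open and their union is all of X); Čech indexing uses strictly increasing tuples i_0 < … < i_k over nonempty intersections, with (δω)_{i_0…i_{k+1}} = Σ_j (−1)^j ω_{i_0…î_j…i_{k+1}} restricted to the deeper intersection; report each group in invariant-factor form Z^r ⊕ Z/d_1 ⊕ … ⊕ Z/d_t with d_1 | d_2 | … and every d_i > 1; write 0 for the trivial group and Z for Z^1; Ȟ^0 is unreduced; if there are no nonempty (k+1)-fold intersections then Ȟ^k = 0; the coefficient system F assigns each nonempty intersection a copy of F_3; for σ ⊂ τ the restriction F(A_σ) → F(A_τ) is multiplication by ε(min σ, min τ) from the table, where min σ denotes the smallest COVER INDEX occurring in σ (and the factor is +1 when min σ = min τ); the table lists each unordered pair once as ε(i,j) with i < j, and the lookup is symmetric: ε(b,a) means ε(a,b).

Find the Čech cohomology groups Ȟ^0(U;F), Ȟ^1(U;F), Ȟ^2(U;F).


Ȟ^0 ≅ Z/3, Ȟ^1 ≅ Z/3 and Ȟ^2 ≅ 0

nonempty overlaps:
  A1={{a},{d},{a,b},{a,c},{a,d},{a,e},{c,d},{d,e},{a,c,d},{a,d,e}} A2={{c},{a,c},{b,c},{c,d},{c,e},{a,c,d},{b,c,e}} A3={{b},{c},{a,b},{a,c},{b,c},{b,e},{c,d},{c,e},{a,c,d},{b,c,e}} A4={{b},{a,b},{b,c},{b,e},{b,c,e}} A5={{e},{a,e},{b,e},{c,e},{d,e},{a,d,e},{b,c,e}}
  A12={{a,c},{c,d},{a,c,d}} A13={{a,b},{a,c},{c,d},{a,c,d}} A14={{a,b}} A15={{a,e},{d,e},{a,d,e}} A23={{c},{a,c},{b,c},{c,d},{c,e},{a,c,d},{b,c,e}} A24={{b,c},{b,c,e}} A25={{c,e},{b,c,e}} A34={{b},{a,b},{b,c},{b,e},{b,c,e}} A35={{b,e},{c,e},{b,c,e}} A45={{b,e},{b,c,e}}
  A123={{a,c},{c,d},{a,c,d}} A134={{a,b}} A234={{b,c},{b,c,e}} A235={{c,e},{b,c,e}} A245={{b,c,e}} A345={{b,e},{b,c,e}}
  A2345={{b,c,e}}
C dims 5,10,6,1; δ0: rk_F3 4; δ1: rk_F3 5; δ2: rk_F3 1
degree 0: 5−4−0 = 1 → Ȟ^0 ≅ Z/3
degree 1: 10−5−4 = 1 → Ȟ^1 ≅ Z/3
degree 2: 6−1−5 = 0 → Ȟ^2 ≅ 0


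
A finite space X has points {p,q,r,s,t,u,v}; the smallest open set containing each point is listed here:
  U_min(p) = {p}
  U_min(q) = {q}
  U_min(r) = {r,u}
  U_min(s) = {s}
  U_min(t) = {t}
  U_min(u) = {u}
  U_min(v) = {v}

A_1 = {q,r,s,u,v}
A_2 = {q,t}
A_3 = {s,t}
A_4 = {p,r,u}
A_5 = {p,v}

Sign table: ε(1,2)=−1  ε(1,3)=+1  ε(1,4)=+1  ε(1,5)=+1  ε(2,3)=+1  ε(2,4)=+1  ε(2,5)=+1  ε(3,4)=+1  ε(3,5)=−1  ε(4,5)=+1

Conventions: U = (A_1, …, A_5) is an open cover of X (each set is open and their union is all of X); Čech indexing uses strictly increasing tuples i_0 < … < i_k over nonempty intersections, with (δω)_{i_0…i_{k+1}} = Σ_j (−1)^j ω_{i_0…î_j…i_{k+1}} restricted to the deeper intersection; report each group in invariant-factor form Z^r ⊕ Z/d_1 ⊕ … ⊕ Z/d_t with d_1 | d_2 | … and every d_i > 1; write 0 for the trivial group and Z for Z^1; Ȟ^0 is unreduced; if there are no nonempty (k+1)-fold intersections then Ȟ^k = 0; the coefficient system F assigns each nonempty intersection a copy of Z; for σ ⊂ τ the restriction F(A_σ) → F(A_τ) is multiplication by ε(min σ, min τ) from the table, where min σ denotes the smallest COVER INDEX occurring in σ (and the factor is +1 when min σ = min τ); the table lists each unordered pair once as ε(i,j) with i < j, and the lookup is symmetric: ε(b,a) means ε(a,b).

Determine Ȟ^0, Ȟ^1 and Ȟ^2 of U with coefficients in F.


Ȟ^0 = 0, Ȟ^1 = Z ⊕ Z/2, Ȟ^2 = 0

intersection data:
  A12={q} A13={s} A14={r,u} A15={v} A23={t} A45={p}
C dims 5,6; δ0: rk 5, SNF 1^4·2
Ȟ^0 = (5 − 5) − 0 = 0, so Ȟ^0 ≅ 0
Ȟ^1 = (6 − 0) − 5 = 1 plus torsion [2], so Ȟ^1 ≅ Z ⊕ Z/2
Ȟ^2 = (0 − 0) − 0 = 0, so Ȟ^2 ≅ 0


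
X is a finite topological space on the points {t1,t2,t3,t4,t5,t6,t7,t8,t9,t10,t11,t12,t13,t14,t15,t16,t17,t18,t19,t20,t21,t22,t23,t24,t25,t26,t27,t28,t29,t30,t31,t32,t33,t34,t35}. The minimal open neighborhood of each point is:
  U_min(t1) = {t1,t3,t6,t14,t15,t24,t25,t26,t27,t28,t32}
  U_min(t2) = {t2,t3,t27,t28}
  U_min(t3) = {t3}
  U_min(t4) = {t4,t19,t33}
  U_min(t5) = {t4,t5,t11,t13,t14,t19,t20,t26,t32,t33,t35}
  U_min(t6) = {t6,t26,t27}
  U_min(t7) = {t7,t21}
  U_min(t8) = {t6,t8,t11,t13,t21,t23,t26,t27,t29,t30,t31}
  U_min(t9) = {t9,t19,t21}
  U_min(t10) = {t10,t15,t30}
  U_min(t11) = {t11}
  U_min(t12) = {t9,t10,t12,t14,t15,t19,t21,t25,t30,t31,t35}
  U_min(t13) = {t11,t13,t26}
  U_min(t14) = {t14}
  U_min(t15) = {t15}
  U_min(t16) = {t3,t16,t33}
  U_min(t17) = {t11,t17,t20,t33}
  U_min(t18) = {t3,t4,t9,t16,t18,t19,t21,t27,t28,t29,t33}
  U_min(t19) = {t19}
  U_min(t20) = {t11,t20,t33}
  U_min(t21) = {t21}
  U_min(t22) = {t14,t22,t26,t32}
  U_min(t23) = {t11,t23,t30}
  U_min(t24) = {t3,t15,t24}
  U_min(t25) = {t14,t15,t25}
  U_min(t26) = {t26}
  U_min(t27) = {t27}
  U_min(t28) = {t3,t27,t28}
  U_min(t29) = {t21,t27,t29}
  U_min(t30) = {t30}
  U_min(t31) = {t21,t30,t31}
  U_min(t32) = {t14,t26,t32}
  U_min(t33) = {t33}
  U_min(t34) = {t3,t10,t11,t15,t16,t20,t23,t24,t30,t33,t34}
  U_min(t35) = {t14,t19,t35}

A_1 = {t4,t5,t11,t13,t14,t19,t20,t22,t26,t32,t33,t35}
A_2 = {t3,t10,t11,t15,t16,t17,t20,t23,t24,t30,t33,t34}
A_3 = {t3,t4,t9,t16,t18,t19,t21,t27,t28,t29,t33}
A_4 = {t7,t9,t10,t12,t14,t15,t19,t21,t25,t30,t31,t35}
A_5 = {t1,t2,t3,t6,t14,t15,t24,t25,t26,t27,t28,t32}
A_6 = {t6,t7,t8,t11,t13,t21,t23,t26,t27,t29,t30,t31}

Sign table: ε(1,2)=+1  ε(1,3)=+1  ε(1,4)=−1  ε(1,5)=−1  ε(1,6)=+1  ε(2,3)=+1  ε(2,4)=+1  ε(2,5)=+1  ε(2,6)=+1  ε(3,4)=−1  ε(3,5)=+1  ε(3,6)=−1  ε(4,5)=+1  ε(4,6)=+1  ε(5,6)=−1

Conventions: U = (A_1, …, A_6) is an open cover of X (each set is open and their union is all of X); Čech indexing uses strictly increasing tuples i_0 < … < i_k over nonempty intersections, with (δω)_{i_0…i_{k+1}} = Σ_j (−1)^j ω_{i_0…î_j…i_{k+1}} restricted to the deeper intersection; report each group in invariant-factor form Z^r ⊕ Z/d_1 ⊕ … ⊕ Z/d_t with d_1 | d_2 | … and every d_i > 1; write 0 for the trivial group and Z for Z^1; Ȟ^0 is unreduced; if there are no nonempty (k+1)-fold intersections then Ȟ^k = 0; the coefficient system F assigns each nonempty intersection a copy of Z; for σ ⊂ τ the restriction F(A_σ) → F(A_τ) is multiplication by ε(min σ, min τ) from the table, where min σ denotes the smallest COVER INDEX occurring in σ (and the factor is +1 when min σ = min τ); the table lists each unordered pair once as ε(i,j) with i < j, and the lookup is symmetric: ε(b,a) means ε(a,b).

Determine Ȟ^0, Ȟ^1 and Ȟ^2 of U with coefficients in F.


nerve of the cover:
  A12={t11,t20,t33} A13={t4,t19,t33} A14={t14,t19,t35} A15={t14,t26,t32} A16={t11,t13,t26} A23={t3,t16,t33} A24={t10,t15,t30} A25={t3,t15,t24} A26={t11,t23,t30} A34={t9,t19,t21} A35={t3,t27,t28} A36={t21,t27,t29} A45={t14,t15,t25} A46={t7,t21,t30,t31} A56={t6,t26,t27}
  A123={t33} A126={t11} A134={t19} A145={t14} A156={t26} A235={t3} A245={t15} A246={t30} A346={t21} A356={t27}
C dims 6,15,10; δ0: rk 6, SNF 1^5·2; δ1: rk 9, SNF 1^9
Ȟ^0 = (6 − 6) − 0 = 0, so Ȟ^0 ≅ 0
Ȟ^1 = (15 − 9) − 6 = 0 plus torsion [2], so Ȟ^1 ≅ Z/2
Ȟ^2 = (10 − 0) − 9 = 1, so Ȟ^2 ≅ Z

Ȟ^0 ≅ 0; Ȟ^1 ≅ Z/2; Ȟ^2 ≅ Z


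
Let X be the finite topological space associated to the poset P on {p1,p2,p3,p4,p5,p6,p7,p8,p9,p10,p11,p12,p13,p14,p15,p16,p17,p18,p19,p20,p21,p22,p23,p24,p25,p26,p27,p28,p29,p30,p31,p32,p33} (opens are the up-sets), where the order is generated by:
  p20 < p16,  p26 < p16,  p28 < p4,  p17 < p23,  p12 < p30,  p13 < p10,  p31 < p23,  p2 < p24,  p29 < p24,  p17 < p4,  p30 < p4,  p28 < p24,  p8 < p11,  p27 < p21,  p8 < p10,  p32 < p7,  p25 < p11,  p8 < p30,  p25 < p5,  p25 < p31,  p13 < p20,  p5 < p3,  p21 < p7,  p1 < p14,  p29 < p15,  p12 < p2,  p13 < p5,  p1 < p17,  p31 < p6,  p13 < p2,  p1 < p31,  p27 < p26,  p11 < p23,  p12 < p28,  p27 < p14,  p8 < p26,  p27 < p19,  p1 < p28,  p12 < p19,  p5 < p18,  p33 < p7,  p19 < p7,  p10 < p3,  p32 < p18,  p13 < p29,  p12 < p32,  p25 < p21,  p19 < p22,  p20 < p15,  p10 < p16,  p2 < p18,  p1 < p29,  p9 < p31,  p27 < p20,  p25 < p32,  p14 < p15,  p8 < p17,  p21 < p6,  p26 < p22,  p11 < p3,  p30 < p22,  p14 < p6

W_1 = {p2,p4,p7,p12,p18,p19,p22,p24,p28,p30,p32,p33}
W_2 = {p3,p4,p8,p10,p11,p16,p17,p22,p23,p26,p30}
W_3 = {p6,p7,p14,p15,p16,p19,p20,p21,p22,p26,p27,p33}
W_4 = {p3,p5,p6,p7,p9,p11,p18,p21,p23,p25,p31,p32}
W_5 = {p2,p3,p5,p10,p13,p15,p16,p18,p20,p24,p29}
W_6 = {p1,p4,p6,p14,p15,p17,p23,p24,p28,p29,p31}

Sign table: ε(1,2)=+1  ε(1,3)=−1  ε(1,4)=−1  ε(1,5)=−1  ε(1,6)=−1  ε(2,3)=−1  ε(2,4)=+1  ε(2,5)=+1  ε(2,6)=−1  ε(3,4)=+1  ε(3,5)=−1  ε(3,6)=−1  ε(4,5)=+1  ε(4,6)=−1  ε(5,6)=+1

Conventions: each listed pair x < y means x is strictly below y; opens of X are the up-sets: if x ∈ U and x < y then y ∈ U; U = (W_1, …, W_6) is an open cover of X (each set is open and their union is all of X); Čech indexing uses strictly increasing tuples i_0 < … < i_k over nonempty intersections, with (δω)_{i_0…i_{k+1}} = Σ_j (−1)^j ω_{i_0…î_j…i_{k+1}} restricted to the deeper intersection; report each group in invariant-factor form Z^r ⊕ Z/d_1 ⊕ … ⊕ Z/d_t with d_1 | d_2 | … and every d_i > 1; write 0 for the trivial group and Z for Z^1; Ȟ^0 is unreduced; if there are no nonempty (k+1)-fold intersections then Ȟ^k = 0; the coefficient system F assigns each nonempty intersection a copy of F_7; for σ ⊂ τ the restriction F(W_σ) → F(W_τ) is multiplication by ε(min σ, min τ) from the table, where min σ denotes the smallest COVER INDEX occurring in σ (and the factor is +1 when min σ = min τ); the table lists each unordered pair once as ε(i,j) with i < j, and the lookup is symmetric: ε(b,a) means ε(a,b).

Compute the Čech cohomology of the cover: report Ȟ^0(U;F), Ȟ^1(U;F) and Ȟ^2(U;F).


Ȟ^0(U;F) ≅ 0; Ȟ^1(U;F) ≅ 0; Ȟ^2(U;F) ≅ Z/7

nerve of the cover:
  W12={p4,p22,p30} W13={p7,p19,p22,p33} W14={p7,p18,p32} W15={p2,p18,p24} W16={p4,p24,p28} W23={p16,p22,p26} W24={p3,p11,p23} W25={p3,p10,p16} W26={p4,p17,p23} W34={p6,p7,p21} W35={p15,p16,p20} W36={p6,p14,p15} W45={p3,p5,p18} W46={p6,p23,p31} W56={p15,p24,p29}
  W123={p22} W126={p4} W134={p7} W145={p18} W156={p24} W235={p16} W245={p3} W246={p23} W346={p6} W356={p15}
C dims 6,15,10; δ0: rk_F7 6; δ1: rk_F7 9
Ȟ^0 = (6 − 6) − 0 = 0, so Ȟ^0 ≅ 0
Ȟ^1 = (15 − 9) − 6 = 0, so Ȟ^1 ≅ 0
Ȟ^2 = (10 − 0) − 9 = 1, so Ȟ^2 ≅ Z/7


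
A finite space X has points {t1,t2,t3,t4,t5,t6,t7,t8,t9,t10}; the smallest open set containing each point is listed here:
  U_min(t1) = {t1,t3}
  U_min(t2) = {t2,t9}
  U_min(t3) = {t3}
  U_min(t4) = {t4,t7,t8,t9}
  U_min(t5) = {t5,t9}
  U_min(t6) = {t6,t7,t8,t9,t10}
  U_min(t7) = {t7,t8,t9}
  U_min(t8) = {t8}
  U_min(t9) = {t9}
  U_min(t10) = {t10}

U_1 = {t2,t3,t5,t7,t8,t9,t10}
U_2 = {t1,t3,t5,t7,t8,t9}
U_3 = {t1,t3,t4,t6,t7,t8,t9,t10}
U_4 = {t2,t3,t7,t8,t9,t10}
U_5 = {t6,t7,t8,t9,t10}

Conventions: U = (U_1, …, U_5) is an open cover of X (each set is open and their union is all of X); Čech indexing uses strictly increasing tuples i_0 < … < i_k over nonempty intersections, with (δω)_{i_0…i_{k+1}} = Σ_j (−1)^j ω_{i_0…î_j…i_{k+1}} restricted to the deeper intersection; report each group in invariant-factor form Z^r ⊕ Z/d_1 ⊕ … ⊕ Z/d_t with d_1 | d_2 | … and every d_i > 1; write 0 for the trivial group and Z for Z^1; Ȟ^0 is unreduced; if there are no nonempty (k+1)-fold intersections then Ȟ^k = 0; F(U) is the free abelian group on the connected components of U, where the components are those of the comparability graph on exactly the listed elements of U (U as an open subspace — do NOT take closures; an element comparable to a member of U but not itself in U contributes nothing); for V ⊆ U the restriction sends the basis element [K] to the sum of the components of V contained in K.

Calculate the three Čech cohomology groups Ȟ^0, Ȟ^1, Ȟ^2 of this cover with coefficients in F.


Ȟ^0(U;F) ≅ Z^2,  Ȟ^1(U;F) ≅ 0,  Ȟ^2(U;F) ≅ 0

nonempty overlaps:
  U12={t3,t5,t7,t8,t9} U13={t3,t7,t8,t9,t10} U14={t2,t3,t7,t8,t9,t10} U15={t7,t8,t9,t10} U23={t1,t3,t7,t8,t9} U24={t3,t7,t8,t9} U25={t7,t8,t9} U34={t3,t7,t8,t9,t10} U35={t6,t7,t8,t9,t10} U45={t7,t8,t9,t10}
  U123={t3,t7,t8,t9} U124={t3,t7,t8,t9} U125={t7,t8,t9} U134={t3,t7,t8,t9,t10} U135={t7,t8,t9,t10} U145={t7,t8,t9,t10} U234={t3,t7,t8,t9} U235={t7,t8,t9} U245={t7,t8,t9} U345={t7,t8,t9,t10}
  U1234={t3,t7,t8,t9} U1235={t7,t8,t9} U1245={t7,t8,t9} U1345={t7,t8,t9,t10} U2345={t7,t8,t9}
  U12345={t7,t8,t9}
components per intersection:
  U1: {t2,t5,t7,t8,t9} {t3} {t10}
  U2: {t1,t3} {t5,t7,t8,t9}
  U3: {t1,t3} {t4,t6,t7,t8,t9,t10}
  U4: {t2,t7,t8,t9} {t3} {t10}
  U5: {t6,t7,t8,t9,t10}
  U12: {t3} {t5,t7,t8,t9}
  U13: {t3} {t7,t8,t9} {t10}
  U14: {t2,t7,t8,t9} {t3} {t10}
  U15: {t7,t8,t9} {t10}
  U23: {t1,t3} {t7,t8,t9}
  U24: {t3} {t7,t8,t9}
  U25: {t7,t8,t9}
  U34: {t3} {t7,t8,t9} {t10}
  U35: {t6,t7,t8,t9,t10}
  U45: {t7,t8,t9} {t10}
  U123: {t3} {t7,t8,t9}
  U124: {t3} {t7,t8,t9}
  U125: {t7,t8,t9}
  U134: {t3} {t7,t8,t9} {t10}
  U135: {t7,t8,t9} {t10}
  U145: {t7,t8,t9} {t10}
  U234: {t3} {t7,t8,t9}
  U235: {t7,t8,t9}
  U245: {t7,t8,t9}
  U345: {t7,t8,t9} {t10}
  U1234: {t3} {t7,t8,t9}
  U1235: {t7,t8,t9}
  U1245: {t7,t8,t9}
  U1345: {t7,t8,t9} {t10}
  U2345: {t7,t8,t9}
  U12345: {t7,t8,t9}
C dims 11,21,18,7; δ0: rk 9, SNF 1^9; δ1: rk 12, SNF 1^12; δ2: rk 6, SNF 1^6
degree 0: 11−9−0 = 2 → Ȟ^0 ≅ Z^2
degree 1: 21−12−9 = 0 → Ȟ^1 ≅ 0
degree 2: 18−6−12 = 0 → Ȟ^2 ≅ 0


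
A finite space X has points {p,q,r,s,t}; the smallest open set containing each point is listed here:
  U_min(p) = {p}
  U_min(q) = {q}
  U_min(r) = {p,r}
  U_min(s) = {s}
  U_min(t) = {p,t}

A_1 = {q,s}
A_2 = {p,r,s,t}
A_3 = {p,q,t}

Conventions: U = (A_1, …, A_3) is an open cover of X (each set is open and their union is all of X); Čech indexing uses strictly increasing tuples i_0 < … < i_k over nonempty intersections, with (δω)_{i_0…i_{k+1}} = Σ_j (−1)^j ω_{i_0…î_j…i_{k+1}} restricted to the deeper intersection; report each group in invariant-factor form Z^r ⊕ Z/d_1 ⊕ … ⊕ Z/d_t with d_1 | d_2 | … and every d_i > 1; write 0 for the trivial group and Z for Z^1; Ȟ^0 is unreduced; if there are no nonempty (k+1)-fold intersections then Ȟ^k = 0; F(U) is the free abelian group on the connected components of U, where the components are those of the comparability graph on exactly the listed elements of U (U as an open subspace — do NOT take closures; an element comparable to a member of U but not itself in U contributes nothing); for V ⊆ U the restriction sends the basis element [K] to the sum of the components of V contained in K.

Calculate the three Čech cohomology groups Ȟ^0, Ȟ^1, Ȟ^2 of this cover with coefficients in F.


nerve of the cover:
  A12={s} A13={q} A23={p,t}
components per intersection:
  A1: {q} {s}
  A2: {p,r,t} {s}
  A3: {p,t} {q}
  A12: {s}
  A13: {q}
  A23: {p,t}
C dims 6,3; δ0: rk 3, SNF 1^3
Ȟ^0 = (6 − 3) − 0 = 3, so Ȟ^0 ≅ Z^3
Ȟ^1 = (3 − 0) − 3 = 0, so Ȟ^1 ≅ 0
Ȟ^2 = (0 − 0) − 0 = 0, so Ȟ^2 ≅ 0

Ȟ^0 ≅ Z^3; Ȟ^1 ≅ 0; Ȟ^2 ≅ 0


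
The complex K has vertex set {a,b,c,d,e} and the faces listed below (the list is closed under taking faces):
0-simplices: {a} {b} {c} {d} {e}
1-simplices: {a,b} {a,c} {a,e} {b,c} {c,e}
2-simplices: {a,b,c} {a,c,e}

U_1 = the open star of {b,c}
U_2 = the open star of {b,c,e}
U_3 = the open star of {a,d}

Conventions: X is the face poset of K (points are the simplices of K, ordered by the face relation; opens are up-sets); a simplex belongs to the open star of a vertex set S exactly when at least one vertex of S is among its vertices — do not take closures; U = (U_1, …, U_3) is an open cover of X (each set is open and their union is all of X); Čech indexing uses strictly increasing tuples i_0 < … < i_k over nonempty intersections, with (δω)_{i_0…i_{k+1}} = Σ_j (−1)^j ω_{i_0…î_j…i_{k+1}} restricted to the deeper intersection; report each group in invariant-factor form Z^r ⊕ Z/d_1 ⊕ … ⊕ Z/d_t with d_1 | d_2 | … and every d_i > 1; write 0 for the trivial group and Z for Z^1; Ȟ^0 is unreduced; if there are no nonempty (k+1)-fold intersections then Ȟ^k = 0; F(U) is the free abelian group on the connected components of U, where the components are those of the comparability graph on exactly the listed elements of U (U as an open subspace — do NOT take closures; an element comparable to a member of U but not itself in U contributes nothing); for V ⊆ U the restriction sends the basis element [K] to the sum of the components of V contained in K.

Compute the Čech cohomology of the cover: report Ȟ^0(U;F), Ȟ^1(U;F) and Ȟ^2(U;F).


cover nerve:
  U1={{b},{c},{a,b},{a,c},{b,c},{c,e},{a,b,c},{a,c,e}} U2={{b},{c},{e},{a,b},{a,c},{a,e},{b,c},{c,e},{a,b,c},{a,c,e}} U3={{a},{d},{a,b},{a,c},{a,e},{a,b,c},{a,c,e}}
  U12={{b},{c},{a,b},{a,c},{b,c},{c,e},{a,b,c},{a,c,e}} U13={{a,b},{a,c},{a,b,c},{a,c,e}} U23={{a,b},{a,c},{a,e},{a,b,c},{a,c,e}}
  U123={{a,b},{a,c},{a,b,c},{a,c,e}}
components per intersection:
  U1: {{b},{c},{a,b},{a,c},{b,c},{c,e},{a,b,c},{a,c,e}}
  U2: {{b},{c},{e},{a,b},{a,c},{a,e},{b,c},{c,e},{a,b,c},{a,c,e}}
  U3: {{a},{a,b},{a,c},{a,e},{a,b,c},{a,c,e}} {{d}}
  U12: {{b},{c},{a,b},{a,c},{b,c},{c,e},{a,b,c},{a,c,e}}
  U13: {{a,b},{a,c},{a,b,c},{a,c,e}}
  U23: {{a,b},{a,c},{a,e},{a,b,c},{a,c,e}}
  U123: {{a,b},{a,c},{a,b,c},{a,c,e}}
C dims 4,3,1; δ0: rk 2, SNF 1^2; δ1: rk 1, SNF 1^1
Ȟ^0: (4−2)−0=2 ⇒ Z^2
Ȟ^1: (3−1)−2=0 ⇒ 0
Ȟ^2: (1−0)−1=0 ⇒ 0

Ȟ^0 ≅ Z^2,  Ȟ^1 ≅ 0,  Ȟ^2 ≅ 0
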